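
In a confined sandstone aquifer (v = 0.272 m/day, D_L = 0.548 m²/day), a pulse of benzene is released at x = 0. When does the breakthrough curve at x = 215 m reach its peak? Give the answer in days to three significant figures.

For the 1D instantaneous-source solution, setting ∂C/∂t = 0 at fixed x gives v²t² + 2Dt − x² = 0, so t = (√(D² + v²x²) − D)/v².
√(D² + v²x²) = √(0.548² + 0.272² × 215²) = 58.48; v² = 0.073984.
t = (58.48 − 0.548)/0.073984 = 783 days (vs. the pure-advection estimate x/v = 790 d).

783 days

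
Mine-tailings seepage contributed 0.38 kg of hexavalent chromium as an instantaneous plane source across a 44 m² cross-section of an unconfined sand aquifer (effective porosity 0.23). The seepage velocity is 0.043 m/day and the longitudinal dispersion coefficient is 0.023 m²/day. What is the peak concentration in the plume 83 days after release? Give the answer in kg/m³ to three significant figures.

The peak of an instantaneous 1D plume sits at x = vt; there the Gaussian factor is 1 and C_max = M/(n_e·A·√(4πDt)), where n_e·A is the pore area the mass is dissolved in.
√(4πDt) = √(4π × 0.023 × 83) = 4.898 m, so C_max = 0.38/(0.23 × 44 × 4.898) = 0.00767 kg/m³.

0.00767 kg/m³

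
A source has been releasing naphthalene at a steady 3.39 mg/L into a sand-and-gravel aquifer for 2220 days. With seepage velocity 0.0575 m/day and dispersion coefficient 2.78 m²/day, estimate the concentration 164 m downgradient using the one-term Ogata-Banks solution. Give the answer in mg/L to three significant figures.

1.26 mg/L

For a continuous step input, C/C₀ ≈ ½·erfc((x−vt)/(2√(Dt))).
vt = 0.0575 × 2220 = 127.65 m and 2√(Dt) = 2√(2.78 × 2220) = 157.1 m.
Argument (x−vt)/(2√(Dt)) = (164 − 127.65)/157.1 = 0.2314; ½·erfc(0.2314) = 0.3717.
C = 3.39 × 0.3717 = 1.26 mg/L.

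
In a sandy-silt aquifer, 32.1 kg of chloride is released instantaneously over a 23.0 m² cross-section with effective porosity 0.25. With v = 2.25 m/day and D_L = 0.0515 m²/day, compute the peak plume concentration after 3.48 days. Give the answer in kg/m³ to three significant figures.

The peak of an instantaneous 1D plume sits at x = vt; there the Gaussian factor is 1 and C_max = M/(n_e·A·√(4πDt)), where n_e·A is the pore area the mass is dissolved in.
√(4πDt) = √(4π × 0.0515 × 3.48) = 1.501 m, so C_max = 32.1/(0.25 × 23.0 × 1.501) = 3.72 kg/m³.

3.72 kg/m³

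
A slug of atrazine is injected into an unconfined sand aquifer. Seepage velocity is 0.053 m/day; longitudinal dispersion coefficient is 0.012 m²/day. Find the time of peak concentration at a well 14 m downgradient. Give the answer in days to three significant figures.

260 days

For the 1D instantaneous-source solution, setting ∂C/∂t = 0 at fixed x gives v²t² + 2Dt − x² = 0, so t = (√(D² + v²x²) − D)/v².
√(D² + v²x²) = √(0.012² + 0.053² × 14²) = 0.7421; v² = 0.002809.
t = (0.7421 − 0.012)/0.002809 = 260 days (vs. the pure-advection estimate x/v = 264 d).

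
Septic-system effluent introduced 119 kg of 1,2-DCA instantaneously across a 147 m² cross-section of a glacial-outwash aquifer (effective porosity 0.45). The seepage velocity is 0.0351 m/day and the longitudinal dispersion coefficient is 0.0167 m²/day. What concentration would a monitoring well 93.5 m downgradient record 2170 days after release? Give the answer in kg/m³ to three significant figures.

For an instantaneous plane source, C(x,t) = M/(n_e·A·√(4πDt)) · exp(−(x−vt)²/(4Dt)), with n_e·A the pore (flow) area.
Plume center vt = 0.0351 × 2170 = 76.167 m, so the well at 93.5 m is 17.333 m downgradient of the peak.
√(4πDt) = 21.34 m, giving peak height M/(n_e·A·√(4πDt)) = 119/(0.45 × 147 × 21.34) = 0.08430 kg/m³.
(x−vt)²/(4Dt) = (17.333)²/(4 × 0.0167 × 2170) = 2.073; exp(−2.073) = 0.1258.
C = 0.08430 × 0.1258 = 0.0106 kg/m³.

0.0106 kg/m³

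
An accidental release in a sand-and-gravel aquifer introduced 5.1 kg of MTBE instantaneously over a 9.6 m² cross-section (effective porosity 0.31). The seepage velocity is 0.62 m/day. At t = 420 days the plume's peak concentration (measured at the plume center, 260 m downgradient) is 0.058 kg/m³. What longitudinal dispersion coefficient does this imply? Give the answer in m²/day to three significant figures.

0.165 m²/day

At the plume center C_max = M/(n_e·A·√(4πDt)), so D = M²/(4πt·(n_e·A·C_max)²).
n_e·A·C_max = 0.31 × 9.6 × 0.058 = 0.1726 kg/m.
D = 5.1²/(4π × 420 × 0.1726²) = 0.165 m²/day.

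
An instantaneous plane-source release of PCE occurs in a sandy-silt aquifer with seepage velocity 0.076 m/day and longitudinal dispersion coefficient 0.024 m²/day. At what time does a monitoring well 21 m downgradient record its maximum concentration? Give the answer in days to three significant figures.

272 days

For the 1D instantaneous-source solution, setting ∂C/∂t = 0 at fixed x gives v²t² + 2Dt − x² = 0, so t = (√(D² + v²x²) − D)/v².
√(D² + v²x²) = √(0.024² + 0.076² × 21²) = 1.596; v² = 0.005776.
t = (1.596 − 0.024)/0.005776 = 272 days (vs. the pure-advection estimate x/v = 276 d).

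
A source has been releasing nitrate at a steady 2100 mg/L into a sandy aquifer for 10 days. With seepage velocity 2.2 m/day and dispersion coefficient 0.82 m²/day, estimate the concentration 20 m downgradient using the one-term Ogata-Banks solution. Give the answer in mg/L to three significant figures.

For a continuous step input, C/C₀ ≈ ½·erfc((x−vt)/(2√(Dt))).
vt = 2.2 × 10 = 22 m and 2√(Dt) = 2√(0.82 × 10) = 5.727 m.
Argument (x−vt)/(2√(Dt)) = (20 − 22)/5.727 = -0.3492; ½·erfc(-0.3492) = 0.6893.
C = 2100 × 0.6893 = 1450 mg/L.

1450 mg/L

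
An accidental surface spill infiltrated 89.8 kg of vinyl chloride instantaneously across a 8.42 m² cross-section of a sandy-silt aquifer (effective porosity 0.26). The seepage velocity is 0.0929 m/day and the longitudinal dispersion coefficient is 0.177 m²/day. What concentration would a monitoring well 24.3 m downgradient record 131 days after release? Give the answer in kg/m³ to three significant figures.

For an instantaneous plane source, C(x,t) = M/(n_e·A·√(4πDt)) · exp(−(x−vt)²/(4Dt)), with n_e·A the pore (flow) area.
Plume center vt = 0.0929 × 131 = 12.1699 m, so the well at 24.3 m is 12.1301 m downgradient of the peak.
√(4πDt) = 17.07 m, giving peak height M/(n_e·A·√(4πDt)) = 89.8/(0.26 × 8.42 × 17.07) = 2.403 kg/m³.
(x−vt)²/(4Dt) = (12.1301)²/(4 × 0.177 × 131) = 1.586; exp(−1.586) = 0.2047.
C = 2.403 × 0.2047 = 0.492 kg/m³.

0.492 kg/m³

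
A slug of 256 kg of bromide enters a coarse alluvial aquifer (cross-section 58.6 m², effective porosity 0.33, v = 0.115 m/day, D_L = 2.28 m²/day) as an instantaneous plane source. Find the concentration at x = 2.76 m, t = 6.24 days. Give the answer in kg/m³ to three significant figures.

0.920 kg/m³

For an instantaneous plane source, C(x,t) = M/(n_e·A·√(4πDt)) · exp(−(x−vt)²/(4Dt)), with n_e·A the pore (flow) area.
Plume center vt = 0.115 × 6.24 = 0.7176 m, so the well at 2.76 m is 2.0424 m downgradient of the peak.
√(4πDt) = 13.37 m, giving peak height M/(n_e·A·√(4πDt)) = 256/(0.33 × 58.6 × 13.37) = 0.9901 kg/m³.
(x−vt)²/(4Dt) = (2.0424)²/(4 × 2.28 × 6.24) = 0.07330; exp(−0.07330) = 0.9293.
C = 0.9901 × 0.9293 = 0.920 kg/m³.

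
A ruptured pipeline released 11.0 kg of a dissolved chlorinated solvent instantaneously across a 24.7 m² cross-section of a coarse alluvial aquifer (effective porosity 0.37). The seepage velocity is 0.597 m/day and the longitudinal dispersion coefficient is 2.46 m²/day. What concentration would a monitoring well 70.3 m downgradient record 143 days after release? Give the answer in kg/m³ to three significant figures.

For an instantaneous plane source, C(x,t) = M/(n_e·A·√(4πDt)) · exp(−(x−vt)²/(4Dt)), with n_e·A the pore (flow) area.
Plume center vt = 0.597 × 143 = 85.371 m, so the well at 70.3 m is 15.071 m upgradient of the peak.
√(4πDt) = 66.49 m, giving peak height M/(n_e·A·√(4πDt)) = 11.0/(0.37 × 24.7 × 66.49) = 0.01810 kg/m³.
(x−vt)²/(4Dt) = (-15.071)²/(4 × 2.46 × 143) = 0.1614; exp(−0.1614) = 0.8510.
C = 0.01810 × 0.8510 = 0.0154 kg/m³.

0.0154 kg/m³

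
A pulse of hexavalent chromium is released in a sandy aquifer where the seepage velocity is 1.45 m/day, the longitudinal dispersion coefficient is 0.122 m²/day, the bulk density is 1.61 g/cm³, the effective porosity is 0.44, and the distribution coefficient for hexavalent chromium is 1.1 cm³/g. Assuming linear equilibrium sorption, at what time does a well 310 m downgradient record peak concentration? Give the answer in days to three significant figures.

1070 days

Retardation factor R = 1 + ρ_b·K_d/n = 1 + 1.61 × 1.1/0.44 = 5.025.
Sorption retards both mechanisms: v_R = v/R = 0.2886 m/day, D_R = D/R = 0.02428 m²/day.
Peak time from v_R²t² + 2D_R t − x² = 0: t = (√(D_R² + v_R²x²) − D_R)/v_R².
√(D_R² + v_R²x²) = √(0.02428² + 0.2886² × 310²) = 89.47; v_R² = 0.08329.
t = (89.47 − 0.02428)/0.08329 = 1070 days.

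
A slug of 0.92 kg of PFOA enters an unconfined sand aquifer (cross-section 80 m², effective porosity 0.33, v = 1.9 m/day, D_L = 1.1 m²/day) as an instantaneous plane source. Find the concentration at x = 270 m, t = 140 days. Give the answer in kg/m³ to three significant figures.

For an instantaneous plane source, C(x,t) = M/(n_e·A·√(4πDt)) · exp(−(x−vt)²/(4Dt)), with n_e·A the pore (flow) area.
Plume center vt = 1.9 × 140 = 266 m, so the well at 270 m is 4 m downgradient of the peak.
√(4πDt) = 43.99 m, giving peak height M/(n_e·A·√(4πDt)) = 0.92/(0.33 × 80 × 43.99) = 0.0007922 kg/m³.
(x−vt)²/(4Dt) = (4)²/(4 × 1.1 × 140) = 0.02597; exp(−0.02597) = 0.9744.
C = 0.0007922 × 0.9744 = 0.000772 kg/m³.

0.000772 kg/m³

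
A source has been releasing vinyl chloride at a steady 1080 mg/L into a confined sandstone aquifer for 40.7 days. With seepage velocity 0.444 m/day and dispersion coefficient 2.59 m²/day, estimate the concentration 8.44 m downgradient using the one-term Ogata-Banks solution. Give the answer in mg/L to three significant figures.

806 mg/L

For a continuous step input, C/C₀ ≈ ½·erfc((x−vt)/(2√(Dt))).
vt = 0.444 × 40.7 = 18.0708 m and 2√(Dt) = 2√(2.59 × 40.7) = 20.53 m.
Argument (x−vt)/(2√(Dt)) = (8.44 − 18.0708)/20.53 = -0.4691; ½·erfc(-0.4691) = 0.7465.
C = 1080 × 0.7465 = 806 mg/L.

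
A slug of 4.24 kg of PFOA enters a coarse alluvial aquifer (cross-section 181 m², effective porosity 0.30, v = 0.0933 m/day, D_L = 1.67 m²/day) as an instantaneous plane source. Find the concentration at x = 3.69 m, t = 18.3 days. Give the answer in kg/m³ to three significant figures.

0.00386 kg/m³

For an instantaneous plane source, C(x,t) = M/(n_e·A·√(4πDt)) · exp(−(x−vt)²/(4Dt)), with n_e·A the pore (flow) area.
Plume center vt = 0.0933 × 18.3 = 1.70739 m, so the well at 3.69 m is 1.98261 m downgradient of the peak.
√(4πDt) = 19.60 m, giving peak height M/(n_e·A·√(4πDt)) = 4.24/(0.30 × 181 × 19.60) = 0.003984 kg/m³.
(x−vt)²/(4Dt) = (1.98261)²/(4 × 1.67 × 18.3) = 0.03215; exp(−0.03215) = 0.9684.
C = 0.003984 × 0.9684 = 0.00386 kg/m³.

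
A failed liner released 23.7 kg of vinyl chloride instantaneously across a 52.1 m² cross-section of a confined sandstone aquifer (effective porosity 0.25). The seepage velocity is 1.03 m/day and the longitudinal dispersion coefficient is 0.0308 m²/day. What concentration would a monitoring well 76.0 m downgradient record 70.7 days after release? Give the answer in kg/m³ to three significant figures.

0.109 kg/m³

For an instantaneous plane source, C(x,t) = M/(n_e·A·√(4πDt)) · exp(−(x−vt)²/(4Dt)), with n_e·A the pore (flow) area.
Plume center vt = 1.03 × 70.7 = 72.821 m, so the well at 76.0 m is 3.179 m downgradient of the peak.
√(4πDt) = 5.231 m, giving peak height M/(n_e·A·√(4πDt)) = 23.7/(0.25 × 52.1 × 5.231) = 0.3478 kg/m³.
(x−vt)²/(4Dt) = (3.179)²/(4 × 0.0308 × 70.7) = 1.160; exp(−1.160) = 0.3135.
C = 0.3478 × 0.3135 = 0.109 kg/m³.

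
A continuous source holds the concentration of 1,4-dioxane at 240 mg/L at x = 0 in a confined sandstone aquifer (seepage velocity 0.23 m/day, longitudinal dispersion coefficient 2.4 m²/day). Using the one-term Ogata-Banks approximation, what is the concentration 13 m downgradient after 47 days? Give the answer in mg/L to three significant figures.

For a continuous step input, C/C₀ ≈ ½·erfc((x−vt)/(2√(Dt))).
vt = 0.23 × 47 = 10.81 m and 2√(Dt) = 2√(2.4 × 47) = 21.24 m.
Argument (x−vt)/(2√(Dt)) = (13 − 10.81)/21.24 = 0.1031; ½·erfc(0.1031) = 0.4420.
C = 240 × 0.4420 = 106 mg/L.

106 mg/L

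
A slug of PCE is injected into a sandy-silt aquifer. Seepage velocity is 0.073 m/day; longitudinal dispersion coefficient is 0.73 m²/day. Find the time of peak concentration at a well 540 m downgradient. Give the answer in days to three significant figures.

For the 1D instantaneous-source solution, setting ∂C/∂t = 0 at fixed x gives v²t² + 2Dt − x² = 0, so t = (√(D² + v²x²) − D)/v².
√(D² + v²x²) = √(0.73² + 0.073² × 540²) = 39.43; v² = 0.005329.
t = (39.43 − 0.73)/0.005329 = 7260 days (vs. the pure-advection estimate x/v = 7400 d).

7260 days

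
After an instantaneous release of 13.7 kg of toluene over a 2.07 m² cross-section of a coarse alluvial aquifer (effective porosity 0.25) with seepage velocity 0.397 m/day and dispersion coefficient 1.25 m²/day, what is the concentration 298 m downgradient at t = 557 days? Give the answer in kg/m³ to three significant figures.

For an instantaneous plane source, C(x,t) = M/(n_e·A·√(4πDt)) · exp(−(x−vt)²/(4Dt)), with n_e·A the pore (flow) area.
Plume center vt = 0.397 × 557 = 221.129 m, so the well at 298 m is 76.871 m downgradient of the peak.
√(4πDt) = 93.54 m, giving peak height M/(n_e·A·√(4πDt)) = 13.7/(0.25 × 2.07 × 93.54) = 0.2830 kg/m³.
(x−vt)²/(4Dt) = (76.871)²/(4 × 1.25 × 557) = 2.122; exp(−2.122) = 0.1198.
C = 0.2830 × 0.1198 = 0.0339 kg/m³.

0.0339 kg/m³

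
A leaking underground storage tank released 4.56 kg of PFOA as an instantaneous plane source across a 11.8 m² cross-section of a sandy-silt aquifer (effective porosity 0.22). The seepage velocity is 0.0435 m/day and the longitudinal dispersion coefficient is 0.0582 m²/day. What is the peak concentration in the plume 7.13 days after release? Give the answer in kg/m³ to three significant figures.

0.769 kg/m³

The peak of an instantaneous 1D plume sits at x = vt; there the Gaussian factor is 1 and C_max = M/(n_e·A·√(4πDt)), where n_e·A is the pore area the mass is dissolved in.
√(4πDt) = √(4π × 0.0582 × 7.13) = 2.284 m, so C_max = 4.56/(0.22 × 11.8 × 2.284) = 0.769 kg/m³.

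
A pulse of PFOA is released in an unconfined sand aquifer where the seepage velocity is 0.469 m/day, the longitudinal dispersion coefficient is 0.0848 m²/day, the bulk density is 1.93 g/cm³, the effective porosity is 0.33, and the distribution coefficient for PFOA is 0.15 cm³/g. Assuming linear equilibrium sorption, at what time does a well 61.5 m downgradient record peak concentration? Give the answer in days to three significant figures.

245 days

Retardation factor R = 1 + ρ_b·K_d/n = 1 + 1.93 × 0.15/0.33 = 1.877.
Sorption retards both mechanisms: v_R = v/R = 0.2499 m/day, D_R = D/R = 0.04518 m²/day.
Peak time from v_R²t² + 2D_R t − x² = 0: t = (√(D_R² + v_R²x²) − D_R)/v_R².
√(D_R² + v_R²x²) = √(0.04518² + 0.2499² × 61.5²) = 15.37; v_R² = 0.06245.
t = (15.37 − 0.04518)/0.06245 = 245 days.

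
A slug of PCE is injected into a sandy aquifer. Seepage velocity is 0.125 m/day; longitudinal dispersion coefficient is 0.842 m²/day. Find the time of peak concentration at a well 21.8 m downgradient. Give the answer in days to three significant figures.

129 days

For the 1D instantaneous-source solution, setting ∂C/∂t = 0 at fixed x gives v²t² + 2Dt − x² = 0, so t = (√(D² + v²x²) − D)/v².
√(D² + v²x²) = √(0.842² + 0.125² × 21.8²) = 2.852; v² = 0.015625.
t = (2.852 − 0.842)/0.015625 = 129 days (vs. the pure-advection estimate x/v = 174 d).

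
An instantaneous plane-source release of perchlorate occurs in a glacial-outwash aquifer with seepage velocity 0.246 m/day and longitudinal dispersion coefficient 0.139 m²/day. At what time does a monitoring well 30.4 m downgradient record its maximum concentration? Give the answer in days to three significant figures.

For the 1D instantaneous-source solution, setting ∂C/∂t = 0 at fixed x gives v²t² + 2Dt − x² = 0, so t = (√(D² + v²x²) − D)/v².
√(D² + v²x²) = √(0.139² + 0.246² × 30.4²) = 7.480; v² = 0.060516.
t = (7.480 − 0.139)/0.060516 = 121 days (vs. the pure-advection estimate x/v = 124 d).

121 days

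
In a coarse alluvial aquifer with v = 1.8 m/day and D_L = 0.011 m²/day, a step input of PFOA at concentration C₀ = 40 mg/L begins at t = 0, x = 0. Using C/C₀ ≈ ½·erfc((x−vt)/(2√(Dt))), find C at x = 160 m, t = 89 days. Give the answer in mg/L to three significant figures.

22.3 mg/L

For a continuous step input, C/C₀ ≈ ½·erfc((x−vt)/(2√(Dt))).
vt = 1.8 × 89 = 160.2 m and 2√(Dt) = 2√(0.011 × 89) = 1.979 m.
Argument (x−vt)/(2√(Dt)) = (160 − 160.2)/1.979 = -0.1011; ½·erfc(-0.1011) = 0.5568.
C = 40 × 0.5568 = 22.3 mg/L.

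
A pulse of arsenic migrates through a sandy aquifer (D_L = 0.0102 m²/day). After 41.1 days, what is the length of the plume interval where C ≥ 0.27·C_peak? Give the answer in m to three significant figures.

The plume is Gaussian with σ = √(2Dt) = √(2 × 0.0102 × 41.1) = 0.9157 m.
C/C_peak = exp(−Δx²/(2σ²)) = 0.27 ⇒ Δx = σ·√(−2 ln 0.27) = 0.9157 × 1.618 = 1.482 m.
Width = 2Δx = 2.96 m.

2.96 m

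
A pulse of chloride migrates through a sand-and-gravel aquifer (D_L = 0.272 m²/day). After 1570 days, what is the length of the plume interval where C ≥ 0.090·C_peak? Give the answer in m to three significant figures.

The plume is Gaussian with σ = √(2Dt) = √(2 × 0.272 × 1570) = 29.22 m.
C/C_peak = exp(−Δx²/(2σ²)) = 0.090 ⇒ Δx = σ·√(−2 ln 0.090) = 29.22 × 2.195 = 64.14 m.
Width = 2Δx = 128 m.

128 m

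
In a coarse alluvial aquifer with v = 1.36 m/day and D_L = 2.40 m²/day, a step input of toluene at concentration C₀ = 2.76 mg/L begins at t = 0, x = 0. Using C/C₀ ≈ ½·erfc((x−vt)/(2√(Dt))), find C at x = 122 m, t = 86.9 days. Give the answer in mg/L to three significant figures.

For a continuous step input, C/C₀ ≈ ½·erfc((x−vt)/(2√(Dt))).
vt = 1.36 × 86.9 = 118.184 m and 2√(Dt) = 2√(2.40 × 86.9) = 28.88 m.
Argument (x−vt)/(2√(Dt)) = (122 − 118.184)/28.88 = 0.1321; ½·erfc(0.1321) = 0.4259.
C = 2.76 × 0.4259 = 1.18 mg/L.

1.18 mg/L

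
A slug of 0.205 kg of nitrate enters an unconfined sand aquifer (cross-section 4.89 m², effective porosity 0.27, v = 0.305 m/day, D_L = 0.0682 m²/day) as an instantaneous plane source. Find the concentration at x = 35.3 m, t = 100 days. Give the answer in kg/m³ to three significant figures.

For an instantaneous plane source, C(x,t) = M/(n_e·A·√(4πDt)) · exp(−(x−vt)²/(4Dt)), with n_e·A the pore (flow) area.
Plume center vt = 0.305 × 100 = 30.5 m, so the well at 35.3 m is 4.8 m downgradient of the peak.
√(4πDt) = 9.258 m, giving peak height M/(n_e·A·√(4πDt)) = 0.205/(0.27 × 4.89 × 9.258) = 0.01677 kg/m³.
(x−vt)²/(4Dt) = (4.8)²/(4 × 0.0682 × 100) = 0.8446; exp(−0.8446) = 0.4297.
C = 0.01677 × 0.4297 = 0.00721 kg/m³.

0.00721 kg/m³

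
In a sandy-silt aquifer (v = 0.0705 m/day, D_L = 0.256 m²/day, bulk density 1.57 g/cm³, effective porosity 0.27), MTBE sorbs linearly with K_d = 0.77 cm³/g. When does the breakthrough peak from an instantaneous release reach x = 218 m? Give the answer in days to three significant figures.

16700 days

Retardation factor R = 1 + ρ_b·K_d/n = 1 + 1.57 × 0.77/0.27 = 5.477.
Sorption retards both mechanisms: v_R = v/R = 0.01287 m/day, D_R = D/R = 0.04674 m²/day.
Peak time from v_R²t² + 2D_R t − x² = 0: t = (√(D_R² + v_R²x²) − D_R)/v_R².
√(D_R² + v_R²x²) = √(0.04674² + 0.01287² × 218²) = 2.806; v_R² = 0.0001656.
t = (2.806 − 0.04674)/0.0001656 = 16700 days.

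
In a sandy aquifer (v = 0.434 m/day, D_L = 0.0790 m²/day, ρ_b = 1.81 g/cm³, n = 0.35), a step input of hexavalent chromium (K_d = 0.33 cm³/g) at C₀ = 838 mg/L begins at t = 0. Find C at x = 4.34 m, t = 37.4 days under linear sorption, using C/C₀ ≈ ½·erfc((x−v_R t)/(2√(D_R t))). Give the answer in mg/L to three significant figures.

728 mg/L

Retardation factor R = 1 + ρ_b·K_d/n = 1 + 1.81 × 0.33/0.35 = 2.707.
Sorption retards both mechanisms: v_R = v/R = 0.1603 m/day, D_R = D/R = 0.02918 m²/day.
v_R·t = 0.1603 × 37.4 = 5.99522 m; 2√(D_R t) = 2.089 m; argument = (4.34 − 5.99522)/2.089 = -0.7924.
C = C₀ × ½·erfc(-0.7924) = 838 × 0.8688 = 728 mg/L.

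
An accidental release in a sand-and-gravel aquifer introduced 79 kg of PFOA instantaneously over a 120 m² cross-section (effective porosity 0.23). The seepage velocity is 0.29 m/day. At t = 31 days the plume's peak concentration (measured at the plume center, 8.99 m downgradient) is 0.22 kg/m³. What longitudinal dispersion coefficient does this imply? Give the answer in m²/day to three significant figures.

0.435 m²/day

At the plume center C_max = M/(n_e·A·√(4πDt)), so D = M²/(4πt·(n_e·A·C_max)²).
n_e·A·C_max = 0.23 × 120 × 0.22 = 6.072 kg/m.
D = 79²/(4π × 31 × 6.072²) = 0.435 m²/day.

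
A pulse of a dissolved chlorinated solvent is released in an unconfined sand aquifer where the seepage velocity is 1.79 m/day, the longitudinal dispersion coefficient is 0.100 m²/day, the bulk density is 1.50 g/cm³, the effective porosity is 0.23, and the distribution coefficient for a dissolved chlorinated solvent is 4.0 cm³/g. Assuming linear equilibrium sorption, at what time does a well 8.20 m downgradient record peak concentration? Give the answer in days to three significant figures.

123 days

Retardation factor R = 1 + ρ_b·K_d/n = 1 + 1.50 × 4.0/0.23 = 27.09.
Sorption retards both mechanisms: v_R = v/R = 0.06608 m/day, D_R = D/R = 0.003691 m²/day.
Peak time from v_R²t² + 2D_R t − x² = 0: t = (√(D_R² + v_R²x²) − D_R)/v_R².
√(D_R² + v_R²x²) = √(0.003691² + 0.06608² × 8.20²) = 0.5419; v_R² = 0.004367.
t = (0.5419 − 0.003691)/0.004367 = 123 days.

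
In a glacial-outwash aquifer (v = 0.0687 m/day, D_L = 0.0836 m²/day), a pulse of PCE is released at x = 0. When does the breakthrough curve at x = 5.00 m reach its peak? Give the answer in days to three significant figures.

For the 1D instantaneous-source solution, setting ∂C/∂t = 0 at fixed x gives v²t² + 2Dt − x² = 0, so t = (√(D² + v²x²) − D)/v².
√(D² + v²x²) = √(0.0836² + 0.0687² × 5.00²) = 0.3535; v² = 0.00471969.
t = (0.3535 − 0.0836)/0.00471969 = 57.2 days (vs. the pure-advection estimate x/v = 72.8 d).

57.2 days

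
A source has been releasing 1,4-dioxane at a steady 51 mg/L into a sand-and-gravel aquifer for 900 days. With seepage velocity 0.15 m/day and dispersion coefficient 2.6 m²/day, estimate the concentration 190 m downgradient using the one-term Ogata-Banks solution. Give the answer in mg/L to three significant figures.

For a continuous step input, C/C₀ ≈ ½·erfc((x−vt)/(2√(Dt))).
vt = 0.15 × 900 = 135 m and 2√(Dt) = 2√(2.6 × 900) = 96.75 m.
Argument (x−vt)/(2√(Dt)) = (190 − 135)/96.75 = 0.5685; ½·erfc(0.5685) = 0.2107.
C = 51 × 0.2107 = 10.7 mg/L.

10.7 mg/L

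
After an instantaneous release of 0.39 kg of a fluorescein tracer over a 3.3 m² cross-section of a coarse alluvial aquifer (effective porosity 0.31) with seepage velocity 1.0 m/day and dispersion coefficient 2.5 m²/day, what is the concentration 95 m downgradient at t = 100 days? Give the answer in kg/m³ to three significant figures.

For an instantaneous plane source, C(x,t) = M/(n_e·A·√(4πDt)) · exp(−(x−vt)²/(4Dt)), with n_e·A the pore (flow) area.
Plume center vt = 1.0 × 100 = 100 m, so the well at 95 m is 5 m upgradient of the peak.
√(4πDt) = 56.05 m, giving peak height M/(n_e·A·√(4πDt)) = 0.39/(0.31 × 3.3 × 56.05) = 0.006802 kg/m³.
(x−vt)²/(4Dt) = (-5)²/(4 × 2.5 × 100) = 0.02500; exp(−0.02500) = 0.9753.
C = 0.006802 × 0.9753 = 0.00663 kg/m³.

0.00663 kg/m³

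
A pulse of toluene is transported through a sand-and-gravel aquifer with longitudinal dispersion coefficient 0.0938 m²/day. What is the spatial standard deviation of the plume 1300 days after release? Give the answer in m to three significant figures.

Dispersive spreading gives a Gaussian with σ² = 2Dt; advection only shifts the center.
σ = √(2 × 0.0938 × 1300) = 15.6 m.

15.6 m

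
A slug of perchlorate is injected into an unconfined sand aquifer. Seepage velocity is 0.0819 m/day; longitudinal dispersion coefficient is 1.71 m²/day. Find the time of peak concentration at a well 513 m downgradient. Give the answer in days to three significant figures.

For the 1D instantaneous-source solution, setting ∂C/∂t = 0 at fixed x gives v²t² + 2Dt − x² = 0, so t = (√(D² + v²x²) − D)/v².
√(D² + v²x²) = √(1.71² + 0.0819² × 513²) = 42.05; v² = 0.00670761.
t = (42.05 − 1.71)/0.00670761 = 6010 days (vs. the pure-advection estimate x/v = 6260 d).

6010 days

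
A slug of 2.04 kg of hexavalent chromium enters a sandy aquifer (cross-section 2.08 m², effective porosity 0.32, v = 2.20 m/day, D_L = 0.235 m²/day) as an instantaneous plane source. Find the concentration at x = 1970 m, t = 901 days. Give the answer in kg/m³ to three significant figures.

For an instantaneous plane source, C(x,t) = M/(n_e·A·√(4πDt)) · exp(−(x−vt)²/(4Dt)), with n_e·A the pore (flow) area.
Plume center vt = 2.20 × 901 = 1982.2 m, so the well at 1970 m is 12.2 m upgradient of the peak.
√(4πDt) = 51.58 m, giving peak height M/(n_e·A·√(4πDt)) = 2.04/(0.32 × 2.08 × 51.58) = 0.05942 kg/m³.
(x−vt)²/(4Dt) = (-12.2)²/(4 × 0.235 × 901) = 0.1757; exp(−0.1757) = 0.8389.
C = 0.05942 × 0.8389 = 0.0498 kg/m³.

0.0498 kg/m³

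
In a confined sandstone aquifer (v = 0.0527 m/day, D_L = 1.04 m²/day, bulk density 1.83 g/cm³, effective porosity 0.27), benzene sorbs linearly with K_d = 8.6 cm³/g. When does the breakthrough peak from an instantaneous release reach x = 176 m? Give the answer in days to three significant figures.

Retardation factor R = 1 + ρ_b·K_d/n = 1 + 1.83 × 8.6/0.27 = 59.29.
Sorption retards both mechanisms: v_R = v/R = 0.0008889 m/day, D_R = D/R = 0.01754 m²/day.
Peak time from v_R²t² + 2D_R t − x² = 0: t = (√(D_R² + v_R²x²) − D_R)/v_R².
√(D_R² + v_R²x²) = √(0.01754² + 0.0008889² × 176²) = 0.1574; v_R² = 7.901e-07.
t = (0.1574 − 0.01754)/7.901e-07 = 177000 days.

177000 days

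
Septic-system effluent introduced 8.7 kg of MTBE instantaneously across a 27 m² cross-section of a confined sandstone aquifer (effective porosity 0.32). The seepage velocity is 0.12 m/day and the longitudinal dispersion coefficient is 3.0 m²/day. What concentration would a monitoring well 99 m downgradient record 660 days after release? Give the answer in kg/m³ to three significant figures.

0.00608 kg/m³

For an instantaneous plane source, C(x,t) = M/(n_e·A·√(4πDt)) · exp(−(x−vt)²/(4Dt)), with n_e·A the pore (flow) area.
Plume center vt = 0.12 × 660 = 79.2 m, so the well at 99 m is 19.8 m downgradient of the peak.
√(4πDt) = 157.7 m, giving peak height M/(n_e·A·√(4πDt)) = 8.7/(0.32 × 27 × 157.7) = 0.006385 kg/m³.
(x−vt)²/(4Dt) = (19.8)²/(4 × 3.0 × 660) = 0.04950; exp(−0.04950) = 0.9517.
C = 0.006385 × 0.9517 = 0.00608 kg/m³.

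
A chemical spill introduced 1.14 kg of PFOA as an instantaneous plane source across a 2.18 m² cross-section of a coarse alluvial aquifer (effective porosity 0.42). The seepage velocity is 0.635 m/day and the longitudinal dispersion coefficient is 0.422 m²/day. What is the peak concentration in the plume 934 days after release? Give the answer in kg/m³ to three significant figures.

The peak of an instantaneous 1D plume sits at x = vt; there the Gaussian factor is 1 and C_max = M/(n_e·A·√(4πDt)), where n_e·A is the pore area the mass is dissolved in.
√(4πDt) = √(4π × 0.422 × 934) = 70.38 m, so C_max = 1.14/(0.42 × 2.18 × 70.38) = 0.0177 kg/m³.

0.0177 kg/m³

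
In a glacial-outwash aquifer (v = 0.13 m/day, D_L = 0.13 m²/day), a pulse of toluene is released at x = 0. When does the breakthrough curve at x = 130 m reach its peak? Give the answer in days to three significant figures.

For the 1D instantaneous-source solution, setting ∂C/∂t = 0 at fixed x gives v²t² + 2Dt − x² = 0, so t = (√(D² + v²x²) − D)/v².
√(D² + v²x²) = √(0.13² + 0.13² × 130²) = 16.90; v² = 0.0169.
t = (16.90 − 0.13)/0.0169 = 992 days (vs. the pure-advection estimate x/v = 1000 d).

992 days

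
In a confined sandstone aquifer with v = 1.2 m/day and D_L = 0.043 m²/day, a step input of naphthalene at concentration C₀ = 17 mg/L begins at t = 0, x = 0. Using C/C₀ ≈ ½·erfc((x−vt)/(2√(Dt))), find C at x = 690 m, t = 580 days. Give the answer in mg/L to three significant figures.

For a continuous step input, C/C₀ ≈ ½·erfc((x−vt)/(2√(Dt))).
vt = 1.2 × 580 = 696 m and 2√(Dt) = 2√(0.043 × 580) = 9.988 m.
Argument (x−vt)/(2√(Dt)) = (690 − 696)/9.988 = -0.6007; ½·erfc(-0.6007) = 0.8022.
C = 17 × 0.8022 = 13.6 mg/L.

13.6 mg/L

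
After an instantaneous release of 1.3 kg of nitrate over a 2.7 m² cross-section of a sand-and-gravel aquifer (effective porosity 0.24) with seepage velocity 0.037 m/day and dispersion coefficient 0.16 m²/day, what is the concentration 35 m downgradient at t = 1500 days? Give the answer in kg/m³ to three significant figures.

For an instantaneous plane source, C(x,t) = M/(n_e·A·√(4πDt)) · exp(−(x−vt)²/(4Dt)), with n_e·A the pore (flow) area.
Plume center vt = 0.037 × 1500 = 55.5 m, so the well at 35 m is 20.5 m upgradient of the peak.
√(4πDt) = 54.92 m, giving peak height M/(n_e·A·√(4πDt)) = 1.3/(0.24 × 2.7 × 54.92) = 0.03653 kg/m³.
(x−vt)²/(4Dt) = (-20.5)²/(4 × 0.16 × 1500) = 0.4378; exp(−0.4378) = 0.6455.
C = 0.03653 × 0.6455 = 0.0236 kg/m³.

0.0236 kg/m³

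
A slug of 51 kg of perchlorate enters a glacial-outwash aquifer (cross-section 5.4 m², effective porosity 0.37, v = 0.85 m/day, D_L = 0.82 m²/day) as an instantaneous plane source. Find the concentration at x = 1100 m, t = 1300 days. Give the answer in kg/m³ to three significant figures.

For an instantaneous plane source, C(x,t) = M/(n_e·A·√(4πDt)) · exp(−(x−vt)²/(4Dt)), with n_e·A the pore (flow) area.
Plume center vt = 0.85 × 1300 = 1105 m, so the well at 1100 m is 5 m upgradient of the peak.
√(4πDt) = 115.7 m, giving peak height M/(n_e·A·√(4πDt)) = 51/(0.37 × 5.4 × 115.7) = 0.2206 kg/m³.
(x−vt)²/(4Dt) = (-5)²/(4 × 0.82 × 1300) = 0.005863; exp(−0.005863) = 0.9942.
C = 0.2206 × 0.9942 = 0.219 kg/m³.

0.219 kg/m³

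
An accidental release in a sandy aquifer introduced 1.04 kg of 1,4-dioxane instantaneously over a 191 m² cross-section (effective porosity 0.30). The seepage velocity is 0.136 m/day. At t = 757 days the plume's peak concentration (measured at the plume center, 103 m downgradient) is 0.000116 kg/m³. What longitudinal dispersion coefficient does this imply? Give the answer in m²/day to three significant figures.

2.57 m²/day

At the plume center C_max = M/(n_e·A·√(4πDt)), so D = M²/(4πt·(n_e·A·C_max)²).
n_e·A·C_max = 0.30 × 191 × 0.000116 = 0.006647 kg/m.
D = 1.04²/(4π × 757 × 0.006647²) = 2.57 m²/day.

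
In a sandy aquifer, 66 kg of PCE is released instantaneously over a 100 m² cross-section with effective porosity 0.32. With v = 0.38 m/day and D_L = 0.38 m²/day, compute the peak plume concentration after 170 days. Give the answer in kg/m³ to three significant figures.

0.0724 kg/m³

The peak of an instantaneous 1D plume sits at x = vt; there the Gaussian factor is 1 and C_max = M/(n_e·A·√(4πDt)), where n_e·A is the pore area the mass is dissolved in.
√(4πDt) = √(4π × 0.38 × 170) = 28.49 m, so C_max = 66/(0.32 × 100 × 28.49) = 0.0724 kg/m³.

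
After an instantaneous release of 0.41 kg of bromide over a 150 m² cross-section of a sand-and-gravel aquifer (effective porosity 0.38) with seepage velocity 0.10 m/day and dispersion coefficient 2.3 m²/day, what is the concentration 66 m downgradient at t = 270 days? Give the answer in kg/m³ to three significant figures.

4.41e-05 kg/m³

For an instantaneous plane source, C(x,t) = M/(n_e·A·√(4πDt)) · exp(−(x−vt)²/(4Dt)), with n_e·A the pore (flow) area.
Plume center vt = 0.10 × 270 = 27 m, so the well at 66 m is 39 m downgradient of the peak.
√(4πDt) = 88.34 m, giving peak height M/(n_e·A·√(4πDt)) = 0.41/(0.38 × 150 × 88.34) = 8.142e-05 kg/m³.
(x−vt)²/(4Dt) = (39)²/(4 × 2.3 × 270) = 0.6123; exp(−0.6123) = 0.5421.
C = 8.142e-05 × 0.5421 = 4.41e-05 kg/m³.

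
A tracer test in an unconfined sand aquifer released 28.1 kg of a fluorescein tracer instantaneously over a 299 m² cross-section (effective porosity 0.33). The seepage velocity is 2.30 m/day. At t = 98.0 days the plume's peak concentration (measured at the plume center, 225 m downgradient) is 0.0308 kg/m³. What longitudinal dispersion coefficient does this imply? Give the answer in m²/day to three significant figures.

0.0694 m²/day

At the plume center C_max = M/(n_e·A·√(4πDt)), so D = M²/(4πt·(n_e·A·C_max)²).
n_e·A·C_max = 0.33 × 299 × 0.0308 = 3.039 kg/m.
D = 28.1²/(4π × 98.0 × 3.039²) = 0.0694 m²/day.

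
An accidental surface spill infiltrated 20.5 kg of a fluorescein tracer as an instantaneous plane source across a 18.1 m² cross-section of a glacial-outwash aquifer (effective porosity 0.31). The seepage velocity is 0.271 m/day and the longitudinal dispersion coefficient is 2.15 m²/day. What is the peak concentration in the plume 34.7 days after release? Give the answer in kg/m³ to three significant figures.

0.119 kg/m³

The peak of an instantaneous 1D plume sits at x = vt; there the Gaussian factor is 1 and C_max = M/(n_e·A·√(4πDt)), where n_e·A is the pore area the mass is dissolved in.
√(4πDt) = √(4π × 2.15 × 34.7) = 30.62 m, so C_max = 20.5/(0.31 × 18.1 × 30.62) = 0.119 kg/m³.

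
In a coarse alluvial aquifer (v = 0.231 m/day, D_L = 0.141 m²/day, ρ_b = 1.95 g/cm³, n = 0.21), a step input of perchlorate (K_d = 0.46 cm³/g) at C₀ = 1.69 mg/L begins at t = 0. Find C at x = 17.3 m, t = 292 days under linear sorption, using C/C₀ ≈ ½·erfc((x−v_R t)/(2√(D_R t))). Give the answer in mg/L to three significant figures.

Retardation factor R = 1 + ρ_b·K_d/n = 1 + 1.95 × 0.46/0.21 = 5.271.
Sorption retards both mechanisms: v_R = v/R = 0.04382 m/day, D_R = D/R = 0.02675 m²/day.
v_R·t = 0.04382 × 292 = 12.79544 m; 2√(D_R t) = 5.590 m; argument = (17.3 − 12.79544)/5.590 = 0.8058.
C = C₀ × ½·erfc(0.8058) = 1.69 × 0.1272 = 0.215 mg/L.

0.215 mg/L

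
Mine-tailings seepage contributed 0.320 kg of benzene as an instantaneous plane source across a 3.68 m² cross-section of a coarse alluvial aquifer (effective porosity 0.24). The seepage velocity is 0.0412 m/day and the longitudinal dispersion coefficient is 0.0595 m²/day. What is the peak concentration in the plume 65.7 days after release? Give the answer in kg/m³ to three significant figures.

The peak of an instantaneous 1D plume sits at x = vt; there the Gaussian factor is 1 and C_max = M/(n_e·A·√(4πDt)), where n_e·A is the pore area the mass is dissolved in.
√(4πDt) = √(4π × 0.0595 × 65.7) = 7.009 m, so C_max = 0.320/(0.24 × 3.68 × 7.009) = 0.0517 kg/m³.

0.0517 kg/m³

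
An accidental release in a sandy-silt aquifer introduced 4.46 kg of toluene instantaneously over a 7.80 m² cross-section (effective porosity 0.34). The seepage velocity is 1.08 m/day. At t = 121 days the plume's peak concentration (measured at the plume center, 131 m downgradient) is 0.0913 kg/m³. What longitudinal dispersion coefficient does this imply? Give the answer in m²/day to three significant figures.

At the plume center C_max = M/(n_e·A·√(4πDt)), so D = M²/(4πt·(n_e·A·C_max)²).
n_e·A·C_max = 0.34 × 7.80 × 0.0913 = 0.2421 kg/m.
D = 4.46²/(4π × 121 × 0.2421²) = 0.223 m²/day.

0.223 m²/day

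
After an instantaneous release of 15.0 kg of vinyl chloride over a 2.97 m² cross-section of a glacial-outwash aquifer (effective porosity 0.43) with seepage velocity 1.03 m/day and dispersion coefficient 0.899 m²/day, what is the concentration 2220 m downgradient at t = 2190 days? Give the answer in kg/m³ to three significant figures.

For an instantaneous plane source, C(x,t) = M/(n_e·A·√(4πDt)) · exp(−(x−vt)²/(4Dt)), with n_e·A the pore (flow) area.
Plume center vt = 1.03 × 2190 = 2255.7 m, so the well at 2220 m is 35.7 m upgradient of the peak.
√(4πDt) = 157.3 m, giving peak height M/(n_e·A·√(4πDt)) = 15.0/(0.43 × 2.97 × 157.3) = 0.07467 kg/m³.
(x−vt)²/(4Dt) = (-35.7)²/(4 × 0.899 × 2190) = 0.1618; exp(−0.1618) = 0.8506.
C = 0.07467 × 0.8506 = 0.0635 kg/m³.

0.0635 kg/m³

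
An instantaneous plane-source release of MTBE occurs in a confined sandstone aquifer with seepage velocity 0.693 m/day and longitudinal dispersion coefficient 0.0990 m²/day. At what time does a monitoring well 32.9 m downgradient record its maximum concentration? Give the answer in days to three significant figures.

47.3 days

For the 1D instantaneous-source solution, setting ∂C/∂t = 0 at fixed x gives v²t² + 2Dt − x² = 0, so t = (√(D² + v²x²) − D)/v².
√(D² + v²x²) = √(0.0990² + 0.693² × 32.9²) = 22.80; v² = 0.480249.
t = (22.80 − 0.0990)/0.480249 = 47.3 days (vs. the pure-advection estimate x/v = 47.5 d).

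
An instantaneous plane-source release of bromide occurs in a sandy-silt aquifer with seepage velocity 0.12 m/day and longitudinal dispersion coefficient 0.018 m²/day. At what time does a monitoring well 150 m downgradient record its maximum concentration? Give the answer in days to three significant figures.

1250 days

For the 1D instantaneous-source solution, setting ∂C/∂t = 0 at fixed x gives v²t² + 2Dt − x² = 0, so t = (√(D² + v²x²) − D)/v².
√(D² + v²x²) = √(0.018² + 0.12² × 150²) = 18.00; v² = 0.0144.
t = (18.00 − 0.018)/0.0144 = 1250 days (vs. the pure-advection estimate x/v = 1250 d).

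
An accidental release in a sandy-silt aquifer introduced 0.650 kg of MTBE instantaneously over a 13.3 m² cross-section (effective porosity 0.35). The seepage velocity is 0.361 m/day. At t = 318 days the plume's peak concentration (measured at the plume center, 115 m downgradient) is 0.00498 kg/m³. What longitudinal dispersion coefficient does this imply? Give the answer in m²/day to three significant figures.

0.197 m²/day

At the plume center C_max = M/(n_e·A·√(4πDt)), so D = M²/(4πt·(n_e·A·C_max)²).
n_e·A·C_max = 0.35 × 13.3 × 0.00498 = 0.02318 kg/m.
D = 0.650²/(4π × 318 × 0.02318²) = 0.197 m²/day.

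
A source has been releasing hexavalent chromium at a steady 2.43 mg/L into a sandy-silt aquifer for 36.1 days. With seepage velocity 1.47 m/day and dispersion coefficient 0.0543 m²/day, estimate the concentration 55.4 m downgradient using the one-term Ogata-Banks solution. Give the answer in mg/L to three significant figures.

0.290 mg/L

For a continuous step input, C/C₀ ≈ ½·erfc((x−vt)/(2√(Dt))).
vt = 1.47 × 36.1 = 53.067 m and 2√(Dt) = 2√(0.0543 × 36.1) = 2.800 m.
Argument (x−vt)/(2√(Dt)) = (55.4 − 53.067)/2.800 = 0.8332; ½·erfc(0.8332) = 0.1193.
C = 2.43 × 0.1193 = 0.290 mg/L.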